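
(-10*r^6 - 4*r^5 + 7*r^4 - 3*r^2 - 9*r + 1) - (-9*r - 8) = -10*r^6 - 4*r^5 + 7*r^4 - 3*r^2 + 9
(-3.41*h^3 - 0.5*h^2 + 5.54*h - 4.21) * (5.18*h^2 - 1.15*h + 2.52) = -17.6638*h^5 + 1.3315*h^4 + 20.679*h^3 - 29.4388*h^2 + 18.8023*h - 10.6092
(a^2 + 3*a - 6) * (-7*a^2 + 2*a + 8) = -7*a^4 - 19*a^3 + 56*a^2 + 12*a - 48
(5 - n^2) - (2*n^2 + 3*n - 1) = -3*n^2 - 3*n + 6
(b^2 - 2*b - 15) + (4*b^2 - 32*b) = 5*b^2 - 34*b - 15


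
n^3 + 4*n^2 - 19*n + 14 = (n - 2)*(n - 1)*(n + 7)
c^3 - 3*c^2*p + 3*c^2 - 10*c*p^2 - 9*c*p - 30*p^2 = (c + 3)*(c - 5*p)*(c + 2*p)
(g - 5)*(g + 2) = g^2 - 3*g - 10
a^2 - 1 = (a - 1)*(a + 1)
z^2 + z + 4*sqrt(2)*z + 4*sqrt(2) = (z + 1)*(z + 4*sqrt(2))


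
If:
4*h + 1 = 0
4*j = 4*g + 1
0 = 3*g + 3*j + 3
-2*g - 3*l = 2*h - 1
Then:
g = -5/8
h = -1/4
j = -3/8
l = 11/12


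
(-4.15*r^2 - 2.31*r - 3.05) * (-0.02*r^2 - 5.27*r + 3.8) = 0.083*r^4 + 21.9167*r^3 - 3.5353*r^2 + 7.2955*r - 11.59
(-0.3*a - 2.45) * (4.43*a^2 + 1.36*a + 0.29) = -1.329*a^3 - 11.2615*a^2 - 3.419*a - 0.7105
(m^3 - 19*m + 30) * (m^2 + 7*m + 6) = m^5 + 7*m^4 - 13*m^3 - 103*m^2 + 96*m + 180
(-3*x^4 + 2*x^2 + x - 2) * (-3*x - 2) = 9*x^5 + 6*x^4 - 6*x^3 - 7*x^2 + 4*x + 4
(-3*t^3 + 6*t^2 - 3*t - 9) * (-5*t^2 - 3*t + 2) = 15*t^5 - 21*t^4 - 9*t^3 + 66*t^2 + 21*t - 18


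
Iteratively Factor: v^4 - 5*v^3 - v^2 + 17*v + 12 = (v + 1)*(v^3 - 6*v^2 + 5*v + 12) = (v - 4)*(v + 1)*(v^2 - 2*v - 3) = (v - 4)*(v - 3)*(v + 1)*(v + 1)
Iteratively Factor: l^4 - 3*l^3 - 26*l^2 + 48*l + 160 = (l + 2)*(l^3 - 5*l^2 - 16*l + 80) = (l - 4)*(l + 2)*(l^2 - l - 20) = (l - 5)*(l - 4)*(l + 2)*(l + 4)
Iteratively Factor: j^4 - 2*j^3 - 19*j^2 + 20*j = (j)*(j^3 - 2*j^2 - 19*j + 20) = j*(j - 5)*(j^2 + 3*j - 4) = j*(j - 5)*(j + 4)*(j - 1)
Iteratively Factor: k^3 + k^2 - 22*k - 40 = (k - 5)*(k^2 + 6*k + 8) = (k - 5)*(k + 2)*(k + 4)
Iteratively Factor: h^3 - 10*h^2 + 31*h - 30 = (h - 2)*(h^2 - 8*h + 15) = (h - 3)*(h - 2)*(h - 5)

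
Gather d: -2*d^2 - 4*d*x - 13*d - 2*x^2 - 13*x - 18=-2*d^2 + d*(-4*x - 13) - 2*x^2 - 13*x - 18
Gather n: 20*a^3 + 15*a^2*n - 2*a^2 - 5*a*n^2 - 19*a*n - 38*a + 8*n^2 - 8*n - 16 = 20*a^3 - 2*a^2 - 38*a + n^2*(8 - 5*a) + n*(15*a^2 - 19*a - 8) - 16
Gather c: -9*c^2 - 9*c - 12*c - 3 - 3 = -9*c^2 - 21*c - 6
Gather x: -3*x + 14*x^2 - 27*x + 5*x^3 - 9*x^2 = 5*x^3 + 5*x^2 - 30*x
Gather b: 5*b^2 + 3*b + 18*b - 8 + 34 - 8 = 5*b^2 + 21*b + 18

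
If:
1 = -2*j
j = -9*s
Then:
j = -1/2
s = 1/18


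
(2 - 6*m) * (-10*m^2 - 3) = 60*m^3 - 20*m^2 + 18*m - 6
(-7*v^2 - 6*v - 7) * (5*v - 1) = -35*v^3 - 23*v^2 - 29*v + 7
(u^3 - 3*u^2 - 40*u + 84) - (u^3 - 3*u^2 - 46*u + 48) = 6*u + 36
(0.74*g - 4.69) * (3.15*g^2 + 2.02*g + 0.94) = 2.331*g^3 - 13.2787*g^2 - 8.7782*g - 4.4086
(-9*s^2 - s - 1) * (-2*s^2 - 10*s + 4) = 18*s^4 + 92*s^3 - 24*s^2 + 6*s - 4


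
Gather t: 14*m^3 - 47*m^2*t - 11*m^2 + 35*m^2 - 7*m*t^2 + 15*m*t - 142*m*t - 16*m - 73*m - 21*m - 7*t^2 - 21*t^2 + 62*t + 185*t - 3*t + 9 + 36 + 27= 14*m^3 + 24*m^2 - 110*m + t^2*(-7*m - 28) + t*(-47*m^2 - 127*m + 244) + 72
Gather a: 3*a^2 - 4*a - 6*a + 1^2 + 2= 3*a^2 - 10*a + 3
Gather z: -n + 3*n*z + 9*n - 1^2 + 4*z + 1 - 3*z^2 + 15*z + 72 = 8*n - 3*z^2 + z*(3*n + 19) + 72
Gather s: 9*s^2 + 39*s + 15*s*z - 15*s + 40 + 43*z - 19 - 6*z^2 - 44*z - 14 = 9*s^2 + s*(15*z + 24) - 6*z^2 - z + 7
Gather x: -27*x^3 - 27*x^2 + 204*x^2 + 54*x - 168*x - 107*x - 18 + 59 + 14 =-27*x^3 + 177*x^2 - 221*x + 55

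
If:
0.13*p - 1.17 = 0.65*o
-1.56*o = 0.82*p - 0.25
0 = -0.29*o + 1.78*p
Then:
No Solution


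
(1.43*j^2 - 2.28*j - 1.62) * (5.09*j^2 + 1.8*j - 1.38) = 7.2787*j^4 - 9.0312*j^3 - 14.3232*j^2 + 0.230399999999999*j + 2.2356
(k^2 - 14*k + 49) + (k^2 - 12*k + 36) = 2*k^2 - 26*k + 85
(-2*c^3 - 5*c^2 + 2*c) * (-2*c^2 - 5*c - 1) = 4*c^5 + 20*c^4 + 23*c^3 - 5*c^2 - 2*c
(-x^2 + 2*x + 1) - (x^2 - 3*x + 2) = -2*x^2 + 5*x - 1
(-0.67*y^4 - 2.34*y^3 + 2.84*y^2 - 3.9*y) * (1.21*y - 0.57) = -0.8107*y^5 - 2.4495*y^4 + 4.7702*y^3 - 6.3378*y^2 + 2.223*y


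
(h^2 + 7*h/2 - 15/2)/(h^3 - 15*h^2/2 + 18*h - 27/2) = (h + 5)/(h^2 - 6*h + 9)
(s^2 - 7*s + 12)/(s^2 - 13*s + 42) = (s^2 - 7*s + 12)/(s^2 - 13*s + 42)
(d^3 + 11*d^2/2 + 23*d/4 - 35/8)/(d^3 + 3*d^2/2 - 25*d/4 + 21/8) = (2*d + 5)/(2*d - 3)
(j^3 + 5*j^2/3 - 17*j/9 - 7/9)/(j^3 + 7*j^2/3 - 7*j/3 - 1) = (j + 7/3)/(j + 3)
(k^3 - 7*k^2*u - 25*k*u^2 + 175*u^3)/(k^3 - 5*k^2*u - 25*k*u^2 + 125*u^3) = (-k + 7*u)/(-k + 5*u)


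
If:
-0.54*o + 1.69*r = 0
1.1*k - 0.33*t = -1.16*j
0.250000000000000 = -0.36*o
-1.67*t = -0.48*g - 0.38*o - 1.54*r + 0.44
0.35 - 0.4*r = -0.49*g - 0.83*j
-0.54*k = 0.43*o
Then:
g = 0.26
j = -0.68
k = 0.55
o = -0.69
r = -0.22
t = -0.55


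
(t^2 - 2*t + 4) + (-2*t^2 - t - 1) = -t^2 - 3*t + 3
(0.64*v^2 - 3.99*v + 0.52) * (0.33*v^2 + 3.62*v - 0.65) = 0.2112*v^4 + 1.0001*v^3 - 14.6882*v^2 + 4.4759*v - 0.338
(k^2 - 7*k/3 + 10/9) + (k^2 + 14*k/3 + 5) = 2*k^2 + 7*k/3 + 55/9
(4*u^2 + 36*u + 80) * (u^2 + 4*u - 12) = 4*u^4 + 52*u^3 + 176*u^2 - 112*u - 960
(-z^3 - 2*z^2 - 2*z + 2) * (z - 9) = -z^4 + 7*z^3 + 16*z^2 + 20*z - 18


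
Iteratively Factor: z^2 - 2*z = (z)*(z - 2)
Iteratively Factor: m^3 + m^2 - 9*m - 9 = (m + 3)*(m^2 - 2*m - 3) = (m - 3)*(m + 3)*(m + 1)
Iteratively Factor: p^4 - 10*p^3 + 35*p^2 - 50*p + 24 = (p - 3)*(p^3 - 7*p^2 + 14*p - 8) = (p - 4)*(p - 3)*(p^2 - 3*p + 2) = (p - 4)*(p - 3)*(p - 2)*(p - 1)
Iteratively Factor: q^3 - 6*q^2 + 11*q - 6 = (q - 1)*(q^2 - 5*q + 6) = (q - 3)*(q - 1)*(q - 2)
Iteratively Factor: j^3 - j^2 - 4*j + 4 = (j - 1)*(j^2 - 4) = (j - 1)*(j + 2)*(j - 2)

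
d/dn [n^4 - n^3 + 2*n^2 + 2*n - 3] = 4*n^3 - 3*n^2 + 4*n + 2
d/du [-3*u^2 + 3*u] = 3 - 6*u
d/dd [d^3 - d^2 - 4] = d*(3*d - 2)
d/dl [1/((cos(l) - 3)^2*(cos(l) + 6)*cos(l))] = 2*(2*sin(l) - 9*sin(l)/cos(l)^2 + 6*tan(l))/((cos(l) - 3)^3*(cos(l) + 6)^2)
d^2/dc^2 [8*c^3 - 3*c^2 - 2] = 48*c - 6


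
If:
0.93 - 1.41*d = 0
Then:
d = 0.66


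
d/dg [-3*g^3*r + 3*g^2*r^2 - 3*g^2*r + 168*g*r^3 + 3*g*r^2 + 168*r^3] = 3*r*(-3*g^2 + 2*g*r - 2*g + 56*r^2 + r)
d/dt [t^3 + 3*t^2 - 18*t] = 3*t^2 + 6*t - 18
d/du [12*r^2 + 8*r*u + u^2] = 8*r + 2*u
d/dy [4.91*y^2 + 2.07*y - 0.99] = 9.82*y + 2.07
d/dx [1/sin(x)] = -cos(x)/sin(x)^2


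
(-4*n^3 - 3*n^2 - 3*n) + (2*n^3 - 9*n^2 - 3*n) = -2*n^3 - 12*n^2 - 6*n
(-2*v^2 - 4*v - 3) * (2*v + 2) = -4*v^3 - 12*v^2 - 14*v - 6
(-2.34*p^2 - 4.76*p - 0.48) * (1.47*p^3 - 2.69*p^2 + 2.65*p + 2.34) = -3.4398*p^5 - 0.7026*p^4 + 5.8978*p^3 - 16.7984*p^2 - 12.4104*p - 1.1232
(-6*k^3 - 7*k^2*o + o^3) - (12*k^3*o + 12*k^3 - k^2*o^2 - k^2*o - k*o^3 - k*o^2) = -12*k^3*o - 18*k^3 + k^2*o^2 - 6*k^2*o + k*o^3 + k*o^2 + o^3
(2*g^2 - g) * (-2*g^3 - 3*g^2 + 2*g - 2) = -4*g^5 - 4*g^4 + 7*g^3 - 6*g^2 + 2*g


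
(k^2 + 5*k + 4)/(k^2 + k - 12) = (k + 1)/(k - 3)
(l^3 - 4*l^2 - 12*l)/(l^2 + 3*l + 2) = l*(l - 6)/(l + 1)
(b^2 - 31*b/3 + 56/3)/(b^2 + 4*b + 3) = (3*b^2 - 31*b + 56)/(3*(b^2 + 4*b + 3))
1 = 1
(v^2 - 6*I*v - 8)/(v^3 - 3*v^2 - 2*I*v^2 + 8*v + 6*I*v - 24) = (v - 2*I)/(v^2 + v*(-3 + 2*I) - 6*I)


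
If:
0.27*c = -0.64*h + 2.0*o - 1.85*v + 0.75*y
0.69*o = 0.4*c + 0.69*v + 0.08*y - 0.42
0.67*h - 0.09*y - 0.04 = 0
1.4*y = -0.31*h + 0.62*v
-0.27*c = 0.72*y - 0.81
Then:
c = -0.35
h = 0.23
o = 2.29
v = 2.95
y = 1.26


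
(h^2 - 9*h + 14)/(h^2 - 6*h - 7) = (h - 2)/(h + 1)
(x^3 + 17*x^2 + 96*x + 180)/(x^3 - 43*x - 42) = (x^2 + 11*x + 30)/(x^2 - 6*x - 7)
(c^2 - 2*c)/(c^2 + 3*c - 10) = c/(c + 5)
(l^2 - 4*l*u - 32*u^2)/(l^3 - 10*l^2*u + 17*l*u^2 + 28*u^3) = (l^2 - 4*l*u - 32*u^2)/(l^3 - 10*l^2*u + 17*l*u^2 + 28*u^3)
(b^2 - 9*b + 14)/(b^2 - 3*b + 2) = (b - 7)/(b - 1)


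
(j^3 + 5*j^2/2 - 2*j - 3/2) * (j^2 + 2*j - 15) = j^5 + 9*j^4/2 - 12*j^3 - 43*j^2 + 27*j + 45/2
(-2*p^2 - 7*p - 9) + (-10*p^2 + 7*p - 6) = -12*p^2 - 15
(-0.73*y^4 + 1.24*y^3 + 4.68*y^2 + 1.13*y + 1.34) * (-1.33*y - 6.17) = 0.9709*y^5 + 2.8549*y^4 - 13.8752*y^3 - 30.3785*y^2 - 8.7543*y - 8.2678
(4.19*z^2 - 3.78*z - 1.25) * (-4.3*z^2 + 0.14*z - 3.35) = -18.017*z^4 + 16.8406*z^3 - 9.1907*z^2 + 12.488*z + 4.1875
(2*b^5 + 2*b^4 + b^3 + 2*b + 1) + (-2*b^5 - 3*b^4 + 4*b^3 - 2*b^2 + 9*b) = -b^4 + 5*b^3 - 2*b^2 + 11*b + 1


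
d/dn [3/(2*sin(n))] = -3*cos(n)/(2*sin(n)^2)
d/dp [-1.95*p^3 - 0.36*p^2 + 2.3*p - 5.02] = -5.85*p^2 - 0.72*p + 2.3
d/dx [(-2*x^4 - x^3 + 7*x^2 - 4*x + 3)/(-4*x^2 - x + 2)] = (16*x^5 + 10*x^4 - 14*x^3 - 29*x^2 + 52*x - 5)/(16*x^4 + 8*x^3 - 15*x^2 - 4*x + 4)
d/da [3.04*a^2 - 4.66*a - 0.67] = 6.08*a - 4.66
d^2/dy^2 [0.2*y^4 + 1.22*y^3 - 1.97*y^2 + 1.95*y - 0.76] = 2.4*y^2 + 7.32*y - 3.94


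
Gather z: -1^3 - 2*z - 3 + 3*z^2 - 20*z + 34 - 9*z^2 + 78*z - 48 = -6*z^2 + 56*z - 18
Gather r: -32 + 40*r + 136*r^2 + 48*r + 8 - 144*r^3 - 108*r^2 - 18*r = -144*r^3 + 28*r^2 + 70*r - 24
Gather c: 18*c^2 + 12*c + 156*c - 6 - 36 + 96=18*c^2 + 168*c + 54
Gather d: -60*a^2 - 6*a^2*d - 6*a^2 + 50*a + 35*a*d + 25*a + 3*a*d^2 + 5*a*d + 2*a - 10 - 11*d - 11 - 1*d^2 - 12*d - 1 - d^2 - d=-66*a^2 + 77*a + d^2*(3*a - 2) + d*(-6*a^2 + 40*a - 24) - 22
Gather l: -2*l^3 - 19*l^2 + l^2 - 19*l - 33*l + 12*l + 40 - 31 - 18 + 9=-2*l^3 - 18*l^2 - 40*l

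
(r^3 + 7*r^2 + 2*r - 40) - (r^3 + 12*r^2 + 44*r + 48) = -5*r^2 - 42*r - 88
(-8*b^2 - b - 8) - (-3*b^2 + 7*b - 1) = -5*b^2 - 8*b - 7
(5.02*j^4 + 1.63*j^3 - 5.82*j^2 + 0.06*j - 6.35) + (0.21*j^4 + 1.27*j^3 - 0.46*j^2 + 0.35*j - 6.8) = 5.23*j^4 + 2.9*j^3 - 6.28*j^2 + 0.41*j - 13.15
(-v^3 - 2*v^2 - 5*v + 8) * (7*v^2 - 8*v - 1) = -7*v^5 - 6*v^4 - 18*v^3 + 98*v^2 - 59*v - 8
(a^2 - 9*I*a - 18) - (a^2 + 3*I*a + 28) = -12*I*a - 46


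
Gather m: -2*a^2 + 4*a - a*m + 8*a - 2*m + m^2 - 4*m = -2*a^2 + 12*a + m^2 + m*(-a - 6)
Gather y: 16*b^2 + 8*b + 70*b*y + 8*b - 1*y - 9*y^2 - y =16*b^2 + 16*b - 9*y^2 + y*(70*b - 2)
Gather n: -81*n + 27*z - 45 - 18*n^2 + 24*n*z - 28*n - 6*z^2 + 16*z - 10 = -18*n^2 + n*(24*z - 109) - 6*z^2 + 43*z - 55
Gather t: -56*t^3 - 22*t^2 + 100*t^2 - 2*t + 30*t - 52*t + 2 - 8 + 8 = -56*t^3 + 78*t^2 - 24*t + 2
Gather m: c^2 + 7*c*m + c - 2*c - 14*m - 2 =c^2 - c + m*(7*c - 14) - 2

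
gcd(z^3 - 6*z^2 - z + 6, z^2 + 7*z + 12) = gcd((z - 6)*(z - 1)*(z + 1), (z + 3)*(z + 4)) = 1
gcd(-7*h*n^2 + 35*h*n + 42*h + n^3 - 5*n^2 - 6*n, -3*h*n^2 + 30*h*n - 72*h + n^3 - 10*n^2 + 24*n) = n - 6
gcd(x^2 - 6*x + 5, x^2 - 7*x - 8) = 1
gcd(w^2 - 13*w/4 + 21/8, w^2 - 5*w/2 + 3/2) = w - 3/2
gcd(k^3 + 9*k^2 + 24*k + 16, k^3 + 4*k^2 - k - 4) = k^2 + 5*k + 4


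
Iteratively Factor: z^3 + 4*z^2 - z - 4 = (z + 1)*(z^2 + 3*z - 4) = (z + 1)*(z + 4)*(z - 1)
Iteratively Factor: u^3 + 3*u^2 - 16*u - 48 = (u + 4)*(u^2 - u - 12) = (u - 4)*(u + 4)*(u + 3)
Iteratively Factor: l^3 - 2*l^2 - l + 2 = (l - 2)*(l^2 - 1) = (l - 2)*(l - 1)*(l + 1)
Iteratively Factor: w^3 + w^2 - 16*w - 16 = (w + 4)*(w^2 - 3*w - 4) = (w - 4)*(w + 4)*(w + 1)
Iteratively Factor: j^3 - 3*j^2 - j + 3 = (j - 3)*(j^2 - 1) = (j - 3)*(j + 1)*(j - 1)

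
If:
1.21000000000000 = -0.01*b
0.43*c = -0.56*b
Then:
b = -121.00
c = 157.58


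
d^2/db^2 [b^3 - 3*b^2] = 6*b - 6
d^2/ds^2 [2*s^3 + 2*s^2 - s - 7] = 12*s + 4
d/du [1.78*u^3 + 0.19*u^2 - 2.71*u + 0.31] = 5.34*u^2 + 0.38*u - 2.71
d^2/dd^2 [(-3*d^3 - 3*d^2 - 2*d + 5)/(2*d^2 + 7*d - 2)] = 50*(-5*d^3 + 6*d^2 + 6*d + 9)/(8*d^6 + 84*d^5 + 270*d^4 + 175*d^3 - 270*d^2 + 84*d - 8)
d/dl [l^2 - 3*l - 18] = 2*l - 3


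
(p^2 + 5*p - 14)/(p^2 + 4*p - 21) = (p - 2)/(p - 3)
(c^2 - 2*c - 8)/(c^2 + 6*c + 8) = (c - 4)/(c + 4)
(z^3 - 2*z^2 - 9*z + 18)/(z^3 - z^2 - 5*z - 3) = (z^2 + z - 6)/(z^2 + 2*z + 1)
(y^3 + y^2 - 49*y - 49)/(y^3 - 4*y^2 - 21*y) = (y^2 + 8*y + 7)/(y*(y + 3))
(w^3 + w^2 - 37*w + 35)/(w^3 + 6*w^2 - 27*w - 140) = (w - 1)/(w + 4)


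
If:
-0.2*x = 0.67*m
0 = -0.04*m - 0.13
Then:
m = -3.25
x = 10.89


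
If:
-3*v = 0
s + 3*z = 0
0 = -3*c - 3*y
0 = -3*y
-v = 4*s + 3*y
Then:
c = 0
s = 0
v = 0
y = 0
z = 0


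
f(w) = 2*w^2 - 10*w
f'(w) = 4*w - 10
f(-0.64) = 7.22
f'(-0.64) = -12.56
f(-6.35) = 144.14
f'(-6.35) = -35.40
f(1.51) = -10.54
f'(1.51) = -3.96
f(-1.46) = 18.86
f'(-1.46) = -15.84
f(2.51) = -12.50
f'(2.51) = 0.04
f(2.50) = -12.50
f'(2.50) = 0.00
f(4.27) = -6.23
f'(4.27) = 7.08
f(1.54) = -10.66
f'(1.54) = -3.84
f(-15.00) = 600.00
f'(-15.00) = -70.00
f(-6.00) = 132.00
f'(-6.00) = -34.00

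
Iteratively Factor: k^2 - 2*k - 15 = (k - 5)*(k + 3)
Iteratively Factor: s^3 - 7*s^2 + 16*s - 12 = (s - 2)*(s^2 - 5*s + 6) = (s - 3)*(s - 2)*(s - 2)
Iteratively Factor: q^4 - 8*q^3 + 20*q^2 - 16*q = (q - 4)*(q^3 - 4*q^2 + 4*q) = (q - 4)*(q - 2)*(q^2 - 2*q) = q*(q - 4)*(q - 2)*(q - 2)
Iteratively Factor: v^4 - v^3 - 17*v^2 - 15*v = (v)*(v^3 - v^2 - 17*v - 15) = v*(v + 1)*(v^2 - 2*v - 15) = v*(v - 5)*(v + 1)*(v + 3)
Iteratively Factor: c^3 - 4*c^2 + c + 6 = (c - 3)*(c^2 - c - 2) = (c - 3)*(c - 2)*(c + 1)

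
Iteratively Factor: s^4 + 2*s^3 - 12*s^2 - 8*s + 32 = (s - 2)*(s^3 + 4*s^2 - 4*s - 16) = (s - 2)*(s + 4)*(s^2 - 4) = (s - 2)*(s + 2)*(s + 4)*(s - 2)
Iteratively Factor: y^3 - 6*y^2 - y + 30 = (y + 2)*(y^2 - 8*y + 15) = (y - 3)*(y + 2)*(y - 5)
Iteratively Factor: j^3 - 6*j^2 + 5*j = (j - 5)*(j^2 - j) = j*(j - 5)*(j - 1)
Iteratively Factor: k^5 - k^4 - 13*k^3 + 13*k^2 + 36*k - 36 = (k - 1)*(k^4 - 13*k^2 + 36) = (k - 2)*(k - 1)*(k^3 + 2*k^2 - 9*k - 18) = (k - 3)*(k - 2)*(k - 1)*(k^2 + 5*k + 6) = (k - 3)*(k - 2)*(k - 1)*(k + 3)*(k + 2)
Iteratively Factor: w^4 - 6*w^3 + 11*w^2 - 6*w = (w - 1)*(w^3 - 5*w^2 + 6*w) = w*(w - 1)*(w^2 - 5*w + 6) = w*(w - 2)*(w - 1)*(w - 3)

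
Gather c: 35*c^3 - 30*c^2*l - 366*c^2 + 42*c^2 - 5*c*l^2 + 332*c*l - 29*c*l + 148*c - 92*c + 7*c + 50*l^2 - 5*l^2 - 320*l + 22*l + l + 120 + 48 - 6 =35*c^3 + c^2*(-30*l - 324) + c*(-5*l^2 + 303*l + 63) + 45*l^2 - 297*l + 162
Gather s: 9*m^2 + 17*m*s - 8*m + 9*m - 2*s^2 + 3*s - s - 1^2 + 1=9*m^2 + m - 2*s^2 + s*(17*m + 2)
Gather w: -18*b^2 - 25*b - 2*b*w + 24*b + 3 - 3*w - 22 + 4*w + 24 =-18*b^2 - b + w*(1 - 2*b) + 5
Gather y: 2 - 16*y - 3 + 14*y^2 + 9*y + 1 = 14*y^2 - 7*y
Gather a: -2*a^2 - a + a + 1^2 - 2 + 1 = -2*a^2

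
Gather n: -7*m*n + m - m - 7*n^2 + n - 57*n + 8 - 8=-7*n^2 + n*(-7*m - 56)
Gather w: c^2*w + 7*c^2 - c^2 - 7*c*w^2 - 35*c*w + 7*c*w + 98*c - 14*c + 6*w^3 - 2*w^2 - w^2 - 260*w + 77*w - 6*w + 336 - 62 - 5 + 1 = 6*c^2 + 84*c + 6*w^3 + w^2*(-7*c - 3) + w*(c^2 - 28*c - 189) + 270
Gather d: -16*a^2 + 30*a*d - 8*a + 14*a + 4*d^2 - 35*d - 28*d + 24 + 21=-16*a^2 + 6*a + 4*d^2 + d*(30*a - 63) + 45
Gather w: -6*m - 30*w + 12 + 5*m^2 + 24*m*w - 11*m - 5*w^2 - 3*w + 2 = 5*m^2 - 17*m - 5*w^2 + w*(24*m - 33) + 14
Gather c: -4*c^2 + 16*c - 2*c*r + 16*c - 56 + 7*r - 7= -4*c^2 + c*(32 - 2*r) + 7*r - 63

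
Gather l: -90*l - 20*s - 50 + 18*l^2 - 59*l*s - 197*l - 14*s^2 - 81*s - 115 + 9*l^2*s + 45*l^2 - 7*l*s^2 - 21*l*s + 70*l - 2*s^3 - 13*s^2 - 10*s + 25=l^2*(9*s + 63) + l*(-7*s^2 - 80*s - 217) - 2*s^3 - 27*s^2 - 111*s - 140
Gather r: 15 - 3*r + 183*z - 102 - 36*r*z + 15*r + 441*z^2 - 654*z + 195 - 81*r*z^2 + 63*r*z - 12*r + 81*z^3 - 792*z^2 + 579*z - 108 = r*(-81*z^2 + 27*z) + 81*z^3 - 351*z^2 + 108*z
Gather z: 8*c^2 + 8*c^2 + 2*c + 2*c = 16*c^2 + 4*c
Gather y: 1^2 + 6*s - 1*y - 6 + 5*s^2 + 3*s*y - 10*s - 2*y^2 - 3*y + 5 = 5*s^2 - 4*s - 2*y^2 + y*(3*s - 4)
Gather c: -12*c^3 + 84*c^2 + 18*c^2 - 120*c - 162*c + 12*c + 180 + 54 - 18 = -12*c^3 + 102*c^2 - 270*c + 216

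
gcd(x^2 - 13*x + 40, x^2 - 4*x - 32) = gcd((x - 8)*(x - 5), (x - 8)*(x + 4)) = x - 8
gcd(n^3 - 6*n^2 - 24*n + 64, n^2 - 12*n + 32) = n - 8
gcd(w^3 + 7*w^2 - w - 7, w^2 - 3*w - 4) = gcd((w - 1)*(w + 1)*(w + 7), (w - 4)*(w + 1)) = w + 1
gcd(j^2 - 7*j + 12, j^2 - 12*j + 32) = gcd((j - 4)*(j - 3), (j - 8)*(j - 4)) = j - 4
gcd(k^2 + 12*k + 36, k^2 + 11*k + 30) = k + 6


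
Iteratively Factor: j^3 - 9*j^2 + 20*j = (j - 5)*(j^2 - 4*j) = j*(j - 5)*(j - 4)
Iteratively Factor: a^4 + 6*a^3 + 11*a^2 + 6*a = (a + 1)*(a^3 + 5*a^2 + 6*a) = a*(a + 1)*(a^2 + 5*a + 6) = a*(a + 1)*(a + 3)*(a + 2)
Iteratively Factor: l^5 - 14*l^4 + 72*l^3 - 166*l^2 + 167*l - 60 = (l - 5)*(l^4 - 9*l^3 + 27*l^2 - 31*l + 12) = (l - 5)*(l - 1)*(l^3 - 8*l^2 + 19*l - 12) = (l - 5)*(l - 1)^2*(l^2 - 7*l + 12) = (l - 5)*(l - 3)*(l - 1)^2*(l - 4)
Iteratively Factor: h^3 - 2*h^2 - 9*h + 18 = (h + 3)*(h^2 - 5*h + 6) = (h - 2)*(h + 3)*(h - 3)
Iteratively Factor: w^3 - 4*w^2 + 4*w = (w)*(w^2 - 4*w + 4) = w*(w - 2)*(w - 2)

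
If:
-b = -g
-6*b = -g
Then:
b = 0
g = 0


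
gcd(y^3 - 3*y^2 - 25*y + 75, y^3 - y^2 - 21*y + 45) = y^2 + 2*y - 15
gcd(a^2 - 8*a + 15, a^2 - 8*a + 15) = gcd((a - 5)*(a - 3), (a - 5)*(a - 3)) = a^2 - 8*a + 15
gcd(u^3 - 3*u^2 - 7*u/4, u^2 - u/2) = u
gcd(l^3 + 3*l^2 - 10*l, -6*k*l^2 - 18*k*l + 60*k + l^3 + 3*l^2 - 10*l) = l^2 + 3*l - 10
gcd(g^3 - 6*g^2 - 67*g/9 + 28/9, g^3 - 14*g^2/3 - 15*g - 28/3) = g^2 - 17*g/3 - 28/3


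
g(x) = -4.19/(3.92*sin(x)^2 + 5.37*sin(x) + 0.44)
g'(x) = -4.19*(-7.84*sin(x)*cos(x) - 5.37*cos(x))/(3.92*sin(x)^2 + 5.37*sin(x) + 0.44)^2 = (32.8496*sin(x) + 22.5003)*cos(x)/(3.92*sin(x)^2 + 5.37*sin(x) + 0.44)^2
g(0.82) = -0.65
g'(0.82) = 0.76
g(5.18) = 3.41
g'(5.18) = -2.03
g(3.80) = 3.04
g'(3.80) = -1.00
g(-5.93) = -1.51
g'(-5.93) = 4.15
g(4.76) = 4.14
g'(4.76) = -0.48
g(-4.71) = -0.43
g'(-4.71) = -0.00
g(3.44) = 5.24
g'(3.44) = -19.18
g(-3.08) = -33.71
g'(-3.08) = -1322.71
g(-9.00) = 3.78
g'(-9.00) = -6.66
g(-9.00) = 3.78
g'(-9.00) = -6.66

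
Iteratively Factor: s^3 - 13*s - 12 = (s - 4)*(s^2 + 4*s + 3) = (s - 4)*(s + 1)*(s + 3)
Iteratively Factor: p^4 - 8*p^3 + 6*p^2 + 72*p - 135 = (p - 3)*(p^3 - 5*p^2 - 9*p + 45) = (p - 3)^2*(p^2 - 2*p - 15) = (p - 5)*(p - 3)^2*(p + 3)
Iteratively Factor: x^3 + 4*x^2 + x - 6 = (x - 1)*(x^2 + 5*x + 6) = (x - 1)*(x + 2)*(x + 3)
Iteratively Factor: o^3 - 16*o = (o)*(o^2 - 16) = o*(o - 4)*(o + 4)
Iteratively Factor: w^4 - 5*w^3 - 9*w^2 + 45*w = (w)*(w^3 - 5*w^2 - 9*w + 45) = w*(w + 3)*(w^2 - 8*w + 15) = w*(w - 5)*(w + 3)*(w - 3)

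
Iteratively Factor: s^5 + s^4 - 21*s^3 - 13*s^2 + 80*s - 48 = (s + 4)*(s^4 - 3*s^3 - 9*s^2 + 23*s - 12) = (s - 1)*(s + 4)*(s^3 - 2*s^2 - 11*s + 12) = (s - 1)^2*(s + 4)*(s^2 - s - 12) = (s - 4)*(s - 1)^2*(s + 4)*(s + 3)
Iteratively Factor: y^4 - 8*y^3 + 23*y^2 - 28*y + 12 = (y - 2)*(y^3 - 6*y^2 + 11*y - 6) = (y - 2)^2*(y^2 - 4*y + 3) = (y - 2)^2*(y - 1)*(y - 3)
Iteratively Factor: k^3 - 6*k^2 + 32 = (k - 4)*(k^2 - 2*k - 8) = (k - 4)^2*(k + 2)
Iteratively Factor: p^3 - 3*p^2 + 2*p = (p - 2)*(p^2 - p) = (p - 2)*(p - 1)*(p)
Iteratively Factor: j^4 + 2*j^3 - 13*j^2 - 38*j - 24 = (j - 4)*(j^3 + 6*j^2 + 11*j + 6) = (j - 4)*(j + 3)*(j^2 + 3*j + 2) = (j - 4)*(j + 2)*(j + 3)*(j + 1)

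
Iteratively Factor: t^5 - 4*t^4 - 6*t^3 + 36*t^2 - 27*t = (t - 3)*(t^4 - t^3 - 9*t^2 + 9*t) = t*(t - 3)*(t^3 - t^2 - 9*t + 9) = t*(t - 3)*(t - 1)*(t^2 - 9) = t*(t - 3)*(t - 1)*(t + 3)*(t - 3)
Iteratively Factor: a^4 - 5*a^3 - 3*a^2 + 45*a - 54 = (a - 3)*(a^3 - 2*a^2 - 9*a + 18) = (a - 3)*(a + 3)*(a^2 - 5*a + 6) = (a - 3)*(a - 2)*(a + 3)*(a - 3)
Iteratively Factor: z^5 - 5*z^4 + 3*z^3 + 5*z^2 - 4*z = (z - 1)*(z^4 - 4*z^3 - z^2 + 4*z) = (z - 4)*(z - 1)*(z^3 - z) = z*(z - 4)*(z - 1)*(z^2 - 1) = z*(z - 4)*(z - 1)^2*(z + 1)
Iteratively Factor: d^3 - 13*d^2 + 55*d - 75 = (d - 5)*(d^2 - 8*d + 15) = (d - 5)*(d - 3)*(d - 5)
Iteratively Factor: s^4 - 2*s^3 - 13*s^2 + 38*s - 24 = (s - 3)*(s^3 + s^2 - 10*s + 8) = (s - 3)*(s + 4)*(s^2 - 3*s + 2) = (s - 3)*(s - 1)*(s + 4)*(s - 2)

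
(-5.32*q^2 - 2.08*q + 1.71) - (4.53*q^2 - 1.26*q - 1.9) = -9.85*q^2 - 0.82*q + 3.61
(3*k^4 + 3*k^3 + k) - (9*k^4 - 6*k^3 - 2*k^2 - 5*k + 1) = -6*k^4 + 9*k^3 + 2*k^2 + 6*k - 1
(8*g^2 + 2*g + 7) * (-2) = -16*g^2 - 4*g - 14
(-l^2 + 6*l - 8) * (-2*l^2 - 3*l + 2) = 2*l^4 - 9*l^3 - 4*l^2 + 36*l - 16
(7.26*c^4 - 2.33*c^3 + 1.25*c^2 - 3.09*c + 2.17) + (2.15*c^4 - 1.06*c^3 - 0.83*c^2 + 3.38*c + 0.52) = 9.41*c^4 - 3.39*c^3 + 0.42*c^2 + 0.29*c + 2.69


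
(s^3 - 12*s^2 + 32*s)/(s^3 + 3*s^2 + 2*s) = (s^2 - 12*s + 32)/(s^2 + 3*s + 2)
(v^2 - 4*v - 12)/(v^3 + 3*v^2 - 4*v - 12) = (v - 6)/(v^2 + v - 6)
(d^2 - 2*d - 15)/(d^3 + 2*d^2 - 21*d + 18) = (d^2 - 2*d - 15)/(d^3 + 2*d^2 - 21*d + 18)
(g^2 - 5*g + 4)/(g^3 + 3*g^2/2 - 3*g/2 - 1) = 2*(g - 4)/(2*g^2 + 5*g + 2)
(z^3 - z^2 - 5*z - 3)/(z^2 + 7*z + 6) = (z^2 - 2*z - 3)/(z + 6)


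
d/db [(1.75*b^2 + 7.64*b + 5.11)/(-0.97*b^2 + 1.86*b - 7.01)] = (10.6658*b^2 - 14.6216*b - 63.061)/(0.9409*b^4 - 3.6084*b^3 + 17.059*b^2 - 26.0772*b + 49.1401)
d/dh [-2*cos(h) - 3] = 2*sin(h)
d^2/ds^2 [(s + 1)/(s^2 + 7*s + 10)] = 2*((s + 1)*(2*s + 7)^2 - (3*s + 8)*(s^2 + 7*s + 10))/(s^2 + 7*s + 10)^3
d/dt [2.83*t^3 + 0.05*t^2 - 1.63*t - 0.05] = 8.49*t^2 + 0.1*t - 1.63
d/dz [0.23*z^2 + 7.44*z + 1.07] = 0.46*z + 7.44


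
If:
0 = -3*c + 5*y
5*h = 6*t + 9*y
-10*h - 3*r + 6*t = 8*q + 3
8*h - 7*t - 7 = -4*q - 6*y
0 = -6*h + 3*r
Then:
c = 5*y/3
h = 18*y/5 - 51/20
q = 501/160 - 243*y/40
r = 36*y/5 - 51/10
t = 3*y/2 - 17/8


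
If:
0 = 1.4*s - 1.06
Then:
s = 0.76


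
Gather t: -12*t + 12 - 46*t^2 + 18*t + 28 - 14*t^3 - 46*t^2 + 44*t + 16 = -14*t^3 - 92*t^2 + 50*t + 56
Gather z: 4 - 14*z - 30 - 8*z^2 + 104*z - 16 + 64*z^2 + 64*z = 56*z^2 + 154*z - 42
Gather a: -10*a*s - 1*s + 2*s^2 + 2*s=-10*a*s + 2*s^2 + s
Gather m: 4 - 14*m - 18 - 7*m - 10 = -21*m - 24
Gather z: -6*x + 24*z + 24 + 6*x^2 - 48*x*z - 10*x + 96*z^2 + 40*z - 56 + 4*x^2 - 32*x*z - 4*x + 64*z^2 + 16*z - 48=10*x^2 - 20*x + 160*z^2 + z*(80 - 80*x) - 80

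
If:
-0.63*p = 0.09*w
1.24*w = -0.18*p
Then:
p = 0.00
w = 0.00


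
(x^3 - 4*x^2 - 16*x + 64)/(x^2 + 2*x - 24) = (x^2 - 16)/(x + 6)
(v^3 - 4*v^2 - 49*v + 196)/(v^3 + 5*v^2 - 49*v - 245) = (v - 4)/(v + 5)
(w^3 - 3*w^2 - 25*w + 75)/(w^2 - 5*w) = w + 2 - 15/w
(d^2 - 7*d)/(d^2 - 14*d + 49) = d/(d - 7)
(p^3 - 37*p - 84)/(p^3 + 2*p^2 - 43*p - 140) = (p + 3)/(p + 5)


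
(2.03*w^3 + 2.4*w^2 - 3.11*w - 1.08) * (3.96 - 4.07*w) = -8.2621*w^4 - 1.7292*w^3 + 22.1617*w^2 - 7.92*w - 4.2768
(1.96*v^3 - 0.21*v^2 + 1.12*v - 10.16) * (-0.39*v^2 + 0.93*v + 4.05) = -0.7644*v^5 + 1.9047*v^4 + 7.3059*v^3 + 4.1535*v^2 - 4.9128*v - 41.148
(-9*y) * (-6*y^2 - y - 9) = 54*y^3 + 9*y^2 + 81*y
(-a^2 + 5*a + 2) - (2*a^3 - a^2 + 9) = -2*a^3 + 5*a - 7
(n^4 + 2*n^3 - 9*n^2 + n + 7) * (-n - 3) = -n^5 - 5*n^4 + 3*n^3 + 26*n^2 - 10*n - 21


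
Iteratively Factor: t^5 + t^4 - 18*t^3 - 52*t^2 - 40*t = (t + 2)*(t^4 - t^3 - 16*t^2 - 20*t) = (t - 5)*(t + 2)*(t^3 + 4*t^2 + 4*t) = (t - 5)*(t + 2)^2*(t^2 + 2*t) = (t - 5)*(t + 2)^3*(t)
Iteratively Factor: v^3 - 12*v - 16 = (v + 2)*(v^2 - 2*v - 8) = (v + 2)^2*(v - 4)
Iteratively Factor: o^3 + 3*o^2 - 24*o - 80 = (o - 5)*(o^2 + 8*o + 16) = (o - 5)*(o + 4)*(o + 4)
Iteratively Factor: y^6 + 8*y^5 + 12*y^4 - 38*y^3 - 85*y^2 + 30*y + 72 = (y - 1)*(y^5 + 9*y^4 + 21*y^3 - 17*y^2 - 102*y - 72) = (y - 1)*(y + 4)*(y^4 + 5*y^3 + y^2 - 21*y - 18) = (y - 1)*(y + 1)*(y + 4)*(y^3 + 4*y^2 - 3*y - 18) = (y - 2)*(y - 1)*(y + 1)*(y + 4)*(y^2 + 6*y + 9) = (y - 2)*(y - 1)*(y + 1)*(y + 3)*(y + 4)*(y + 3)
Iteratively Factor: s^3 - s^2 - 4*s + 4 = (s - 1)*(s^2 - 4) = (s - 1)*(s + 2)*(s - 2)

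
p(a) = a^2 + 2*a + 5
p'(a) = 2*a + 2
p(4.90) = 38.81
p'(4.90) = 11.80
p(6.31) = 57.44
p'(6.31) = 14.62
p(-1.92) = 4.85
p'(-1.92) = -1.84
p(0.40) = 5.96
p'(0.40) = 2.80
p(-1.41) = 4.17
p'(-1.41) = -0.82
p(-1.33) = 4.11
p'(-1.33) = -0.66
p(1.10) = 8.41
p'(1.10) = 4.20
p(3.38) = 23.18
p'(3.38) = 8.76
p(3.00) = 20.00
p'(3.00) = 8.00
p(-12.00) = 125.00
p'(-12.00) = -22.00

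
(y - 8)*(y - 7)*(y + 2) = y^3 - 13*y^2 + 26*y + 112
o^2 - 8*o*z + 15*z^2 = (o - 5*z)*(o - 3*z)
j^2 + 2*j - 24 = (j - 4)*(j + 6)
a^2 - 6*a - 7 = (a - 7)*(a + 1)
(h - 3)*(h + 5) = h^2 + 2*h - 15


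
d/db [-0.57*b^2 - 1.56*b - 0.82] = -1.14*b - 1.56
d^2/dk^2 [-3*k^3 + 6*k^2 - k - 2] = 12 - 18*k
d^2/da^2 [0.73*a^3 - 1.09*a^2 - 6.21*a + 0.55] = 4.38*a - 2.18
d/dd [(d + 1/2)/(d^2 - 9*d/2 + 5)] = (-4*d^2 - 4*d + 29)/(4*d^4 - 36*d^3 + 121*d^2 - 180*d + 100)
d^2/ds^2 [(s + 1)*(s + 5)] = 2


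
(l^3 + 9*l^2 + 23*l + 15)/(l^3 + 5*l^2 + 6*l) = (l^2 + 6*l + 5)/(l*(l + 2))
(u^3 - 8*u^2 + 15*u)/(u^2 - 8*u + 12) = u*(u^2 - 8*u + 15)/(u^2 - 8*u + 12)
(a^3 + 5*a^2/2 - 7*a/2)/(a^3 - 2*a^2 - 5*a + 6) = a*(2*a + 7)/(2*(a^2 - a - 6))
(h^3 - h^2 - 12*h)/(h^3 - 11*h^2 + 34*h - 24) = h*(h + 3)/(h^2 - 7*h + 6)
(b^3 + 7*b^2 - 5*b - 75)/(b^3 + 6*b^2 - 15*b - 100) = (b - 3)/(b - 4)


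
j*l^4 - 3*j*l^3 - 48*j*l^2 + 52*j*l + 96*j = (l - 8)*(l - 2)*(l + 6)*(j*l + j)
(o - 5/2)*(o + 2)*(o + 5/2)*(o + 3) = o^4 + 5*o^3 - o^2/4 - 125*o/4 - 75/2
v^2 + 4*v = v*(v + 4)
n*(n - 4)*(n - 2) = n^3 - 6*n^2 + 8*n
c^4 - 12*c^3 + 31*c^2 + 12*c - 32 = (c - 8)*(c - 4)*(c - 1)*(c + 1)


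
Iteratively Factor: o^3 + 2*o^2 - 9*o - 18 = (o + 3)*(o^2 - o - 6) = (o + 2)*(o + 3)*(o - 3)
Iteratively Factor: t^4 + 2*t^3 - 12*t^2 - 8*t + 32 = (t + 4)*(t^3 - 2*t^2 - 4*t + 8) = (t - 2)*(t + 4)*(t^2 - 4) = (t - 2)*(t + 2)*(t + 4)*(t - 2)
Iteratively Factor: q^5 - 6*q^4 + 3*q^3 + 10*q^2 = (q - 2)*(q^4 - 4*q^3 - 5*q^2) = q*(q - 2)*(q^3 - 4*q^2 - 5*q) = q*(q - 5)*(q - 2)*(q^2 + q) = q*(q - 5)*(q - 2)*(q + 1)*(q)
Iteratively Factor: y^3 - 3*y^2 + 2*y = (y - 1)*(y^2 - 2*y) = (y - 2)*(y - 1)*(y)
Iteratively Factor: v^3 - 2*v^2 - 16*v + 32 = (v + 4)*(v^2 - 6*v + 8) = (v - 2)*(v + 4)*(v - 4)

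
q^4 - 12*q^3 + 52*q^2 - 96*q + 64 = (q - 4)^2*(q - 2)^2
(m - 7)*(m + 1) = m^2 - 6*m - 7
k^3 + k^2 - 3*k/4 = k*(k - 1/2)*(k + 3/2)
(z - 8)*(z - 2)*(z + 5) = z^3 - 5*z^2 - 34*z + 80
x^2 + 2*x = x*(x + 2)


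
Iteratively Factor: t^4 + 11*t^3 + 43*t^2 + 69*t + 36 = (t + 3)*(t^3 + 8*t^2 + 19*t + 12) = (t + 1)*(t + 3)*(t^2 + 7*t + 12) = (t + 1)*(t + 3)^2*(t + 4)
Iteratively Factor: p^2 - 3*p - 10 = (p + 2)*(p - 5)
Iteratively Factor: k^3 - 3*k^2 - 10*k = (k - 5)*(k^2 + 2*k) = k*(k - 5)*(k + 2)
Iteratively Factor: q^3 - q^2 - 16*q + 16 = (q - 1)*(q^2 - 16) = (q - 4)*(q - 1)*(q + 4)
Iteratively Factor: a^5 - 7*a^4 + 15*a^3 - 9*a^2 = (a)*(a^4 - 7*a^3 + 15*a^2 - 9*a) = a*(a - 3)*(a^3 - 4*a^2 + 3*a) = a^2*(a - 3)*(a^2 - 4*a + 3) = a^2*(a - 3)*(a - 1)*(a - 3)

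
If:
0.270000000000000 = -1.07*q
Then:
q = -0.25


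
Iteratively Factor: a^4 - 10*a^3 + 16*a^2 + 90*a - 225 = (a - 3)*(a^3 - 7*a^2 - 5*a + 75) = (a - 5)*(a - 3)*(a^2 - 2*a - 15) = (a - 5)*(a - 3)*(a + 3)*(a - 5)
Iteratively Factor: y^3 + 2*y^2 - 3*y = (y - 1)*(y^2 + 3*y) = (y - 1)*(y + 3)*(y)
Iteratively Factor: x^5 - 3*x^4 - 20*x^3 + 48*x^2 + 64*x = (x - 4)*(x^4 + x^3 - 16*x^2 - 16*x) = (x - 4)*(x + 1)*(x^3 - 16*x) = (x - 4)^2*(x + 1)*(x^2 + 4*x) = (x - 4)^2*(x + 1)*(x + 4)*(x)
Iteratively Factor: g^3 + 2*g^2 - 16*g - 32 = (g + 4)*(g^2 - 2*g - 8) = (g - 4)*(g + 4)*(g + 2)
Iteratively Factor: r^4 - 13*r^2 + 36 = (r + 3)*(r^3 - 3*r^2 - 4*r + 12) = (r - 2)*(r + 3)*(r^2 - r - 6) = (r - 2)*(r + 2)*(r + 3)*(r - 3)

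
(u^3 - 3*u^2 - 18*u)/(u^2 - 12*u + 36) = u*(u + 3)/(u - 6)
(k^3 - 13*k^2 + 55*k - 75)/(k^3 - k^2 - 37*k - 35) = (-k^3 + 13*k^2 - 55*k + 75)/(-k^3 + k^2 + 37*k + 35)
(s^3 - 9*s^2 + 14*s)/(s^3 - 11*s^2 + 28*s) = (s - 2)/(s - 4)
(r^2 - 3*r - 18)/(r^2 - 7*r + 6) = (r + 3)/(r - 1)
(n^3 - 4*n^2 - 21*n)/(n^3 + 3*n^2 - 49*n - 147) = n/(n + 7)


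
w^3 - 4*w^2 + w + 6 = (w - 3)*(w - 2)*(w + 1)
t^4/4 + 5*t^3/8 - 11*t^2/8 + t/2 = t*(t/4 + 1)*(t - 1)*(t - 1/2)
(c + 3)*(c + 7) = c^2 + 10*c + 21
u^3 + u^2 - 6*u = u*(u - 2)*(u + 3)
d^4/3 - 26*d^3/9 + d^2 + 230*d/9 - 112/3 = (d/3 + 1)*(d - 7)*(d - 8/3)*(d - 2)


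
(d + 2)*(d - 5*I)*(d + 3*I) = d^3 + 2*d^2 - 2*I*d^2 + 15*d - 4*I*d + 30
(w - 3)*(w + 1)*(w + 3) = w^3 + w^2 - 9*w - 9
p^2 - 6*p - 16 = (p - 8)*(p + 2)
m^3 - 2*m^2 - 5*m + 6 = (m - 3)*(m - 1)*(m + 2)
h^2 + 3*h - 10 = (h - 2)*(h + 5)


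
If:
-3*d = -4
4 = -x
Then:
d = 4/3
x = -4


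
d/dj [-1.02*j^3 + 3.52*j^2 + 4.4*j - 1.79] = -3.06*j^2 + 7.04*j + 4.4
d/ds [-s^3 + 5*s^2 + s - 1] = -3*s^2 + 10*s + 1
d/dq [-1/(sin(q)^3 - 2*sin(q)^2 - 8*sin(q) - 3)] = (3*sin(q)^2 - 4*sin(q) - 8)*cos(q)/(sin(q)^3 - 2*sin(q)^2 - 8*sin(q) - 3)^2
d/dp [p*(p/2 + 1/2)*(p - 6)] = 3*p^2/2 - 5*p - 3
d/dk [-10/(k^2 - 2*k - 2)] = 20*(k - 1)/(-k^2 + 2*k + 2)^2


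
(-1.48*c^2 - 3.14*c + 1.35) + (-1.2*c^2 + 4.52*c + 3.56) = -2.68*c^2 + 1.38*c + 4.91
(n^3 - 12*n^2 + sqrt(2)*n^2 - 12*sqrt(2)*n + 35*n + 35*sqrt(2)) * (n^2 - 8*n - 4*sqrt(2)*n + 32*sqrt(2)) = n^5 - 20*n^4 - 3*sqrt(2)*n^4 + 60*sqrt(2)*n^3 + 123*n^3 - 393*sqrt(2)*n^2 - 120*n^2 - 1048*n + 840*sqrt(2)*n + 2240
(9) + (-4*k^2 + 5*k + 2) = -4*k^2 + 5*k + 11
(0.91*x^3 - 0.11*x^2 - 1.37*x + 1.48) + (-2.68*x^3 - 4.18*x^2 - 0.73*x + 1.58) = -1.77*x^3 - 4.29*x^2 - 2.1*x + 3.06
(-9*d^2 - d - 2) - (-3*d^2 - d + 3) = -6*d^2 - 5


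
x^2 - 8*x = x*(x - 8)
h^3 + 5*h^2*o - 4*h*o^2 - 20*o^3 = (h - 2*o)*(h + 2*o)*(h + 5*o)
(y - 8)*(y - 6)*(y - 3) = y^3 - 17*y^2 + 90*y - 144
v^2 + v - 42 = (v - 6)*(v + 7)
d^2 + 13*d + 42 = (d + 6)*(d + 7)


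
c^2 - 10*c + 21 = (c - 7)*(c - 3)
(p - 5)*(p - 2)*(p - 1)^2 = p^4 - 9*p^3 + 25*p^2 - 27*p + 10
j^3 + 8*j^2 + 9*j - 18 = (j - 1)*(j + 3)*(j + 6)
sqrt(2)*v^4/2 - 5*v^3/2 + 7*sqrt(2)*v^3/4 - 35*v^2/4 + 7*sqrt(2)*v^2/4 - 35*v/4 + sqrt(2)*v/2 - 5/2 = (v/2 + 1/2)*(v + 2)*(v - 5*sqrt(2)/2)*(sqrt(2)*v + sqrt(2)/2)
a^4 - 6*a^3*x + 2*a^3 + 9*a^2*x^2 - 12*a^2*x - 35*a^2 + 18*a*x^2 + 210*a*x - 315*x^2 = (a - 5)*(a + 7)*(a - 3*x)^2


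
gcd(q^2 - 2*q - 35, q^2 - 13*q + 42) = q - 7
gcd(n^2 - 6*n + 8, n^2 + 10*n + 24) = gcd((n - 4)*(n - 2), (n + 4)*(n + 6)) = 1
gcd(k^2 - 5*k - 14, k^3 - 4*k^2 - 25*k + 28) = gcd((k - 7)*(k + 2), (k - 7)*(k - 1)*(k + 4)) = k - 7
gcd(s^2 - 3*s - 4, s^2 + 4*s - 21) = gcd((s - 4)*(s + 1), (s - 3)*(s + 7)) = 1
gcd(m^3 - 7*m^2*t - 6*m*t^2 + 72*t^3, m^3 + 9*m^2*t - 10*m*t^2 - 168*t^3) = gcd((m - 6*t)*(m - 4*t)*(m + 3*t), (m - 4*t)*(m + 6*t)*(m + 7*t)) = -m + 4*t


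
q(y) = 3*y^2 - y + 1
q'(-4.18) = -26.08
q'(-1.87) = -12.22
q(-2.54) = 22.89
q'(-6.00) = -37.00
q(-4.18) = 57.60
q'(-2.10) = -13.60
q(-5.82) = 108.44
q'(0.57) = 2.42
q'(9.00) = 53.00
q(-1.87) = 13.36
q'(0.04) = -0.76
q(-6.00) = 115.00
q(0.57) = 1.40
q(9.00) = 235.00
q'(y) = 6*y - 1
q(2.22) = 13.57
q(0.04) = 0.96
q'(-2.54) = -16.24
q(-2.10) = 16.33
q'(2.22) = 12.32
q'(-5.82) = -35.92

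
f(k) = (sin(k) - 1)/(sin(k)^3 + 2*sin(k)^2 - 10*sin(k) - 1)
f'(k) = (sin(k) - 1)*(-3*sin(k)^2*cos(k) - 4*sin(k)*cos(k) + 10*cos(k))/(sin(k)^3 + 2*sin(k)^2 - 10*sin(k) - 1)^2 + cos(k)/(sin(k)^3 + 2*sin(k)^2 - 10*sin(k) - 1)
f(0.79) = 0.04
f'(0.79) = -0.13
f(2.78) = 0.15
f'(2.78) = 0.50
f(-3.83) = 0.06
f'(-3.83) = 0.17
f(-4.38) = 0.01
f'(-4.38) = 0.04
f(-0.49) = -0.36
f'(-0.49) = -0.67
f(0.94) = 0.03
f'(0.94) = -0.09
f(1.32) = 0.00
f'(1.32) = -0.03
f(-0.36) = -0.50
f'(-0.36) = -1.53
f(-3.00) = -2.55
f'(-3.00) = 56.86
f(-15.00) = -0.27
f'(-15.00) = 0.26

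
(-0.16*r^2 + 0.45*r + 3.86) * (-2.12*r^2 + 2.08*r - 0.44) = 0.3392*r^4 - 1.2868*r^3 - 7.1768*r^2 + 7.8308*r - 1.6984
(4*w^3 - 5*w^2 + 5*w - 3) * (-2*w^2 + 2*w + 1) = -8*w^5 + 18*w^4 - 16*w^3 + 11*w^2 - w - 3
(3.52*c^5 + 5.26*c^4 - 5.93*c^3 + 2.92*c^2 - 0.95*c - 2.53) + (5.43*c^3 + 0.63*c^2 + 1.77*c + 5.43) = 3.52*c^5 + 5.26*c^4 - 0.5*c^3 + 3.55*c^2 + 0.82*c + 2.9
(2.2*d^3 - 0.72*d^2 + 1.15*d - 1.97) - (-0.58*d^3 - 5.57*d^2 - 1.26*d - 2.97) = 2.78*d^3 + 4.85*d^2 + 2.41*d + 1.0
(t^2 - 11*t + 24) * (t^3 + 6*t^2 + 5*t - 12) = t^5 - 5*t^4 - 37*t^3 + 77*t^2 + 252*t - 288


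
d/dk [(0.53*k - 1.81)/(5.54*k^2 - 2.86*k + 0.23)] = (-2.9362*k^2 + 20.0548*k - 5.0547)/(30.6916*k^4 - 31.6888*k^3 + 10.728*k^2 - 1.3156*k + 0.0529)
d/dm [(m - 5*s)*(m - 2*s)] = 2*m - 7*s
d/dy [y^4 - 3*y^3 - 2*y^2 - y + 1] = 4*y^3 - 9*y^2 - 4*y - 1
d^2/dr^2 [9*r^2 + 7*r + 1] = 18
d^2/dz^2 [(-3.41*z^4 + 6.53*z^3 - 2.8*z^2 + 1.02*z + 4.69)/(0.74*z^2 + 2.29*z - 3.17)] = (-3.734632*z^6 - 34.671516*z^5 - 59.2992179999999*z^4 + 505.798366*z^3 - 719.620338*z^2 + 455.758242*z + 29.728394)/(0.405224*z^6 + 3.762012*z^5 + 6.434226*z^4 - 20.222303*z^3 - 27.562833*z^2 + 69.035943*z - 31.855013)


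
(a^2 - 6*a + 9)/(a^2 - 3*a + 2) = (a^2 - 6*a + 9)/(a^2 - 3*a + 2)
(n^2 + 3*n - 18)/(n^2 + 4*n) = (n^2 + 3*n - 18)/(n*(n + 4))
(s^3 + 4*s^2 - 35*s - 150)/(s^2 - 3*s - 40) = (s^2 - s - 30)/(s - 8)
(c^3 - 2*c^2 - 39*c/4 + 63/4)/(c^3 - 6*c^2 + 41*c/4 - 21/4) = (c + 3)/(c - 1)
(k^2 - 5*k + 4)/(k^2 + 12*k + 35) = (k^2 - 5*k + 4)/(k^2 + 12*k + 35)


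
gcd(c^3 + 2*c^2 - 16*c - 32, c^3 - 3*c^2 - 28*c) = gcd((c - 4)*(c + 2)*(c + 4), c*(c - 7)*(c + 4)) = c + 4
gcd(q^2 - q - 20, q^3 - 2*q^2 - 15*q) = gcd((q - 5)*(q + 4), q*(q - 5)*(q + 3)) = q - 5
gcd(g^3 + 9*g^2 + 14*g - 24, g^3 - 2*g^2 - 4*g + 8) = 1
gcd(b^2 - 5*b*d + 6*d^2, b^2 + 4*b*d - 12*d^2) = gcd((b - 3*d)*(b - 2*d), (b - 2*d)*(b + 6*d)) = b - 2*d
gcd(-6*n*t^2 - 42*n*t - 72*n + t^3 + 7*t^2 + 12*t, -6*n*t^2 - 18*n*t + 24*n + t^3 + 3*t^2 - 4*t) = -6*n*t - 24*n + t^2 + 4*t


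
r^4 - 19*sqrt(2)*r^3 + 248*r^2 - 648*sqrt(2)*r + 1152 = (r - 8*sqrt(2))*(r - 6*sqrt(2))*(r - 3*sqrt(2))*(r - 2*sqrt(2))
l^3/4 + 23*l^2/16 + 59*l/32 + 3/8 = (l/4 + 1)*(l + 1/4)*(l + 3/2)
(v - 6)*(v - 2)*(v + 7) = v^3 - v^2 - 44*v + 84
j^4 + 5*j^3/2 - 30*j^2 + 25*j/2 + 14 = (j - 4)*(j - 1)*(j + 1/2)*(j + 7)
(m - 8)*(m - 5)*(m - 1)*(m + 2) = m^4 - 12*m^3 + 25*m^2 + 66*m - 80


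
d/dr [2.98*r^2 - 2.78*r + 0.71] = 5.96*r - 2.78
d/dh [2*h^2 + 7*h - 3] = 4*h + 7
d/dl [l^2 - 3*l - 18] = 2*l - 3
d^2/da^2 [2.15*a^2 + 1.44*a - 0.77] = 4.30000000000000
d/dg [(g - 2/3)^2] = 2*g - 4/3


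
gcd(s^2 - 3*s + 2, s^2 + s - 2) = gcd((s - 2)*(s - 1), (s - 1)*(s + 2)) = s - 1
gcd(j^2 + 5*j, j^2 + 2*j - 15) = j + 5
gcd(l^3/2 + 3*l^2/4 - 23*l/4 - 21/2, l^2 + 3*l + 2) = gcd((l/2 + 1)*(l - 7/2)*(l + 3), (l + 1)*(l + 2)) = l + 2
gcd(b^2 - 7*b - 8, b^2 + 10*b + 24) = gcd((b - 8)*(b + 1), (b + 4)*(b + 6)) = 1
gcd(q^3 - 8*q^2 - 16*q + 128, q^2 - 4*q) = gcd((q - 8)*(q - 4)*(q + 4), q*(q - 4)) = q - 4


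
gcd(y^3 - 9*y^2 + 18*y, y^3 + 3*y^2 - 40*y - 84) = y - 6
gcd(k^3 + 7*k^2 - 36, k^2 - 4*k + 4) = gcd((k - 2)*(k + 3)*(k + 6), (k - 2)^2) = k - 2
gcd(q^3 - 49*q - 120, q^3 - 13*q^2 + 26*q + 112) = q - 8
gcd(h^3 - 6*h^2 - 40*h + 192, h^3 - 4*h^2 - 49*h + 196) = h - 4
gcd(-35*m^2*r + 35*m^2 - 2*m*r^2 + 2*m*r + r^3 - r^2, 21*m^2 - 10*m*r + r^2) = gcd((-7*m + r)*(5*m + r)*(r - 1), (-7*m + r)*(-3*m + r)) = -7*m + r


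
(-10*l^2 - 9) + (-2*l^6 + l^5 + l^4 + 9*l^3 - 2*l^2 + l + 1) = -2*l^6 + l^5 + l^4 + 9*l^3 - 12*l^2 + l - 8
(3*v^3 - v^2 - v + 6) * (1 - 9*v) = -27*v^4 + 12*v^3 + 8*v^2 - 55*v + 6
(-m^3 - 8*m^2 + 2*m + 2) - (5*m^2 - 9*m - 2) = -m^3 - 13*m^2 + 11*m + 4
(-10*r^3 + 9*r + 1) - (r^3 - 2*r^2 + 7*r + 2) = -11*r^3 + 2*r^2 + 2*r - 1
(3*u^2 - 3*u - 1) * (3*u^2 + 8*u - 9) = 9*u^4 + 15*u^3 - 54*u^2 + 19*u + 9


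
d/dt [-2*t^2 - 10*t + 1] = -4*t - 10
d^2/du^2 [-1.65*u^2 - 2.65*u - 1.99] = -3.30000000000000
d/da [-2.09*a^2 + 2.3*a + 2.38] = 2.3 - 4.18*a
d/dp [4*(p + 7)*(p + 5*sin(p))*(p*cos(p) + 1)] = -4*(p + 7)*(p + 5*sin(p))*(p*sin(p) - cos(p)) + 4*(p + 7)*(p*cos(p) + 1)*(5*cos(p) + 1) + 4*(p + 5*sin(p))*(p*cos(p) + 1)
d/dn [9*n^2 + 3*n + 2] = 18*n + 3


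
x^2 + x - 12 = (x - 3)*(x + 4)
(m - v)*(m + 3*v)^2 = m^3 + 5*m^2*v + 3*m*v^2 - 9*v^3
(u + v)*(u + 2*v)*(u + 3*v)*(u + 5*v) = u^4 + 11*u^3*v + 41*u^2*v^2 + 61*u*v^3 + 30*v^4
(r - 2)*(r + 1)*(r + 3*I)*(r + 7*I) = r^4 - r^3 + 10*I*r^3 - 23*r^2 - 10*I*r^2 + 21*r - 20*I*r + 42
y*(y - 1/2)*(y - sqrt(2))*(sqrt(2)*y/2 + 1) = sqrt(2)*y^4/2 - sqrt(2)*y^3/4 - sqrt(2)*y^2 + sqrt(2)*y/2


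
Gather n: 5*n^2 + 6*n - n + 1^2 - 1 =5*n^2 + 5*n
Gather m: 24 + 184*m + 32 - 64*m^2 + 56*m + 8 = -64*m^2 + 240*m + 64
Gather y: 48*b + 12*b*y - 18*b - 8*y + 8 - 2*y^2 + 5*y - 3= 30*b - 2*y^2 + y*(12*b - 3) + 5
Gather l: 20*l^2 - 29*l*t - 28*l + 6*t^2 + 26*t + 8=20*l^2 + l*(-29*t - 28) + 6*t^2 + 26*t + 8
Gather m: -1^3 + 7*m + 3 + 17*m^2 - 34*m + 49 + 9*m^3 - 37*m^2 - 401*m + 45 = 9*m^3 - 20*m^2 - 428*m + 96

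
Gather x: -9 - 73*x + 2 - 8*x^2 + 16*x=-8*x^2 - 57*x - 7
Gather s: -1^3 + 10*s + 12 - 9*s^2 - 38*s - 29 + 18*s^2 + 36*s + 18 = 9*s^2 + 8*s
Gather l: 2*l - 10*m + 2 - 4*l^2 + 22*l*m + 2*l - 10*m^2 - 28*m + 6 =-4*l^2 + l*(22*m + 4) - 10*m^2 - 38*m + 8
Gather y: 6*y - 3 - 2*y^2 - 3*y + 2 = -2*y^2 + 3*y - 1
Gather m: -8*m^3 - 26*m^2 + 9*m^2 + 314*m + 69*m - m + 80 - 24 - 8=-8*m^3 - 17*m^2 + 382*m + 48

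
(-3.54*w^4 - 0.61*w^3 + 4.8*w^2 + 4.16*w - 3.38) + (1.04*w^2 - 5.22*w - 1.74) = -3.54*w^4 - 0.61*w^3 + 5.84*w^2 - 1.06*w - 5.12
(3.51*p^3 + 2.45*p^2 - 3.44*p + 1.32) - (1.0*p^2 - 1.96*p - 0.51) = 3.51*p^3 + 1.45*p^2 - 1.48*p + 1.83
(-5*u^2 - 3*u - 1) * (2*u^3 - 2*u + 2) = -10*u^5 - 6*u^4 + 8*u^3 - 4*u^2 - 4*u - 2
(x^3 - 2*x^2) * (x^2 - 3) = x^5 - 2*x^4 - 3*x^3 + 6*x^2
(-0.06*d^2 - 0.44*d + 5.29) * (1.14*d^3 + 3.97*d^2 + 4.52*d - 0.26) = -0.0684*d^5 - 0.7398*d^4 + 4.0126*d^3 + 19.0281*d^2 + 24.0252*d - 1.3754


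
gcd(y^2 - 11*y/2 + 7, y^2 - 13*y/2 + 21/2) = y - 7/2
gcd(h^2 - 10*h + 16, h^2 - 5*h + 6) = h - 2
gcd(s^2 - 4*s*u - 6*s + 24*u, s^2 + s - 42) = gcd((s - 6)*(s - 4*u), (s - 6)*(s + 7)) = s - 6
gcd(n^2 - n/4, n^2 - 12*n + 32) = 1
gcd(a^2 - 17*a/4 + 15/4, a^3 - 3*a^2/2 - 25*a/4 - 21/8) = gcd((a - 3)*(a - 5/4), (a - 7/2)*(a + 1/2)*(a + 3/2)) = 1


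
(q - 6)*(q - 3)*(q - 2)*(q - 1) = q^4 - 12*q^3 + 47*q^2 - 72*q + 36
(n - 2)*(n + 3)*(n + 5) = n^3 + 6*n^2 - n - 30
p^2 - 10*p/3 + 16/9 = (p - 8/3)*(p - 2/3)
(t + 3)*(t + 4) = t^2 + 7*t + 12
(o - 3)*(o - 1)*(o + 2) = o^3 - 2*o^2 - 5*o + 6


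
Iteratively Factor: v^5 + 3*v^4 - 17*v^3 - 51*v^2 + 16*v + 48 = (v + 1)*(v^4 + 2*v^3 - 19*v^2 - 32*v + 48) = (v + 1)*(v + 4)*(v^3 - 2*v^2 - 11*v + 12) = (v - 4)*(v + 1)*(v + 4)*(v^2 + 2*v - 3) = (v - 4)*(v - 1)*(v + 1)*(v + 4)*(v + 3)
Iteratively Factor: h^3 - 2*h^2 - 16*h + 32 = (h - 2)*(h^2 - 16) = (h - 2)*(h + 4)*(h - 4)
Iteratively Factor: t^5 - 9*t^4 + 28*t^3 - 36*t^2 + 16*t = (t - 2)*(t^4 - 7*t^3 + 14*t^2 - 8*t) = t*(t - 2)*(t^3 - 7*t^2 + 14*t - 8) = t*(t - 2)*(t - 1)*(t^2 - 6*t + 8) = t*(t - 4)*(t - 2)*(t - 1)*(t - 2)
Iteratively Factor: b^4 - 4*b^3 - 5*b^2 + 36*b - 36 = (b - 2)*(b^3 - 2*b^2 - 9*b + 18) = (b - 2)*(b + 3)*(b^2 - 5*b + 6) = (b - 2)^2*(b + 3)*(b - 3)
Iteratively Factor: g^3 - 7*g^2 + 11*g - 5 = (g - 1)*(g^2 - 6*g + 5) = (g - 1)^2*(g - 5)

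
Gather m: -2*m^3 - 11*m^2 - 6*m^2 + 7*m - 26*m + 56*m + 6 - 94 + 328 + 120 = -2*m^3 - 17*m^2 + 37*m + 360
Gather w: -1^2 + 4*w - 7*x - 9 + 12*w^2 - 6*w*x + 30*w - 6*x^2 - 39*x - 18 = 12*w^2 + w*(34 - 6*x) - 6*x^2 - 46*x - 28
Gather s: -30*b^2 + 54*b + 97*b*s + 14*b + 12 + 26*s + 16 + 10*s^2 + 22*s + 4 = -30*b^2 + 68*b + 10*s^2 + s*(97*b + 48) + 32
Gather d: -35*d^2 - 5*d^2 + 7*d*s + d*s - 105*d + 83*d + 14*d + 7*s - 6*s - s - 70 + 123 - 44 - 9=-40*d^2 + d*(8*s - 8)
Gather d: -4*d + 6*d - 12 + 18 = 2*d + 6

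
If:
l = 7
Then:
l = 7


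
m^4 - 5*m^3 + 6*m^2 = m^2*(m - 3)*(m - 2)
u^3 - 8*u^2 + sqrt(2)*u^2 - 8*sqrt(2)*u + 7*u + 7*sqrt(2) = (u - 7)*(u - 1)*(u + sqrt(2))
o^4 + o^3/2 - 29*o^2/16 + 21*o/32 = o*(o - 3/4)*(o - 1/2)*(o + 7/4)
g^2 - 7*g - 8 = (g - 8)*(g + 1)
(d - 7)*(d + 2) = d^2 - 5*d - 14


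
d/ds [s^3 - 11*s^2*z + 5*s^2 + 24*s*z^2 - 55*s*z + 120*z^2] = 3*s^2 - 22*s*z + 10*s + 24*z^2 - 55*z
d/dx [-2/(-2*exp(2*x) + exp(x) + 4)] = (2 - 8*exp(x))*exp(x)/(-2*exp(2*x) + exp(x) + 4)^2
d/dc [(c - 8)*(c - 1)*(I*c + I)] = I*(3*c^2 - 16*c - 1)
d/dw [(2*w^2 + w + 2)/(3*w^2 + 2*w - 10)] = (w^2 - 52*w - 14)/(9*w^4 + 12*w^3 - 56*w^2 - 40*w + 100)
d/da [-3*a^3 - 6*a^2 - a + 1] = -9*a^2 - 12*a - 1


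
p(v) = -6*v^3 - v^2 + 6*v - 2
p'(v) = -18*v^2 - 2*v + 6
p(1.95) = -38.59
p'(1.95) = -66.34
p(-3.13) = 153.41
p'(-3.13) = -164.08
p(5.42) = -954.18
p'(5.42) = -533.62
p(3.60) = -273.30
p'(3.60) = -234.48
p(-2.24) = 46.98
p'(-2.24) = -79.84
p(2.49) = -85.89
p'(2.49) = -110.58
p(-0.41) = -4.21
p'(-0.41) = 3.79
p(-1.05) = -2.46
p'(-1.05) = -11.74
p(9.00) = -4403.00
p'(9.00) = -1470.00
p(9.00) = -4403.00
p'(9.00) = -1470.00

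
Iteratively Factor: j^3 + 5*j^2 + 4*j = (j + 4)*(j^2 + j) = (j + 1)*(j + 4)*(j)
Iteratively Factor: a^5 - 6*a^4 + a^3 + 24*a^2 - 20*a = (a)*(a^4 - 6*a^3 + a^2 + 24*a - 20) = a*(a - 5)*(a^3 - a^2 - 4*a + 4) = a*(a - 5)*(a + 2)*(a^2 - 3*a + 2) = a*(a - 5)*(a - 1)*(a + 2)*(a - 2)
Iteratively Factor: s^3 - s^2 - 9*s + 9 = (s - 1)*(s^2 - 9) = (s - 1)*(s + 3)*(s - 3)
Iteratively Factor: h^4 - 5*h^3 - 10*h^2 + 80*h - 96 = (h - 2)*(h^3 - 3*h^2 - 16*h + 48) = (h - 3)*(h - 2)*(h^2 - 16) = (h - 3)*(h - 2)*(h + 4)*(h - 4)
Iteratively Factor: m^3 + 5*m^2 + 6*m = (m + 3)*(m^2 + 2*m) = (m + 2)*(m + 3)*(m)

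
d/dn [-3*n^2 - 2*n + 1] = -6*n - 2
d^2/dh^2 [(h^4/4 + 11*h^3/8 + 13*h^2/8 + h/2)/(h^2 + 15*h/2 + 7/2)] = (h^3 + 21*h^2 + 147*h + 217)/(2*(h^3 + 21*h^2 + 147*h + 343))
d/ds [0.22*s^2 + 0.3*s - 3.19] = 0.44*s + 0.3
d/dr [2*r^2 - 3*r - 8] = 4*r - 3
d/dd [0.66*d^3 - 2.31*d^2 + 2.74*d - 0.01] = 1.98*d^2 - 4.62*d + 2.74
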